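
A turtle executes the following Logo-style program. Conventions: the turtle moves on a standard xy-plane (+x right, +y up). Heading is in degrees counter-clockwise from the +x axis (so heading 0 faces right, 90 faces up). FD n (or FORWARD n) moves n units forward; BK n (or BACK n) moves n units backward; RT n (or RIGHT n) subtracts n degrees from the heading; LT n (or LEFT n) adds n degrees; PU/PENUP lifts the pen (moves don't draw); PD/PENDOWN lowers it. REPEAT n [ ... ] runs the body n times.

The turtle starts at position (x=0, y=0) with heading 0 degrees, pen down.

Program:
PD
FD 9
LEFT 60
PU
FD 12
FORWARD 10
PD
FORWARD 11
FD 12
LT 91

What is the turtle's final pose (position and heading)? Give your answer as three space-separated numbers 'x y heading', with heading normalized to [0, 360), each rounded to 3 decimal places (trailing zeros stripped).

Executing turtle program step by step:
Start: pos=(0,0), heading=0, pen down
PD: pen down
FD 9: (0,0) -> (9,0) [heading=0, draw]
LT 60: heading 0 -> 60
PU: pen up
FD 12: (9,0) -> (15,10.392) [heading=60, move]
FD 10: (15,10.392) -> (20,19.053) [heading=60, move]
PD: pen down
FD 11: (20,19.053) -> (25.5,28.579) [heading=60, draw]
FD 12: (25.5,28.579) -> (31.5,38.971) [heading=60, draw]
LT 91: heading 60 -> 151
Final: pos=(31.5,38.971), heading=151, 3 segment(s) drawn

Answer: 31.5 38.971 151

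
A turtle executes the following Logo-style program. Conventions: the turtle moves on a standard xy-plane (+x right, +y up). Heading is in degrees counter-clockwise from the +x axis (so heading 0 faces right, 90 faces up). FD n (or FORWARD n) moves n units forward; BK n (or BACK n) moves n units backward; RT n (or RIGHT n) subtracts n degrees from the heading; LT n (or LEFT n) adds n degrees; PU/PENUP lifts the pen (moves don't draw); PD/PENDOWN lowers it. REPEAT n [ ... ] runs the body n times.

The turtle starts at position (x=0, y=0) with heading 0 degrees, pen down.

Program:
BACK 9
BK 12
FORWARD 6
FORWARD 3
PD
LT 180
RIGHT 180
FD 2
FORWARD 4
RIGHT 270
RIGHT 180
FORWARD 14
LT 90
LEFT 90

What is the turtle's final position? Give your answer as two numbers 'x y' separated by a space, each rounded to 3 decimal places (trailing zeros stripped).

Executing turtle program step by step:
Start: pos=(0,0), heading=0, pen down
BK 9: (0,0) -> (-9,0) [heading=0, draw]
BK 12: (-9,0) -> (-21,0) [heading=0, draw]
FD 6: (-21,0) -> (-15,0) [heading=0, draw]
FD 3: (-15,0) -> (-12,0) [heading=0, draw]
PD: pen down
LT 180: heading 0 -> 180
RT 180: heading 180 -> 0
FD 2: (-12,0) -> (-10,0) [heading=0, draw]
FD 4: (-10,0) -> (-6,0) [heading=0, draw]
RT 270: heading 0 -> 90
RT 180: heading 90 -> 270
FD 14: (-6,0) -> (-6,-14) [heading=270, draw]
LT 90: heading 270 -> 0
LT 90: heading 0 -> 90
Final: pos=(-6,-14), heading=90, 7 segment(s) drawn

Answer: -6 -14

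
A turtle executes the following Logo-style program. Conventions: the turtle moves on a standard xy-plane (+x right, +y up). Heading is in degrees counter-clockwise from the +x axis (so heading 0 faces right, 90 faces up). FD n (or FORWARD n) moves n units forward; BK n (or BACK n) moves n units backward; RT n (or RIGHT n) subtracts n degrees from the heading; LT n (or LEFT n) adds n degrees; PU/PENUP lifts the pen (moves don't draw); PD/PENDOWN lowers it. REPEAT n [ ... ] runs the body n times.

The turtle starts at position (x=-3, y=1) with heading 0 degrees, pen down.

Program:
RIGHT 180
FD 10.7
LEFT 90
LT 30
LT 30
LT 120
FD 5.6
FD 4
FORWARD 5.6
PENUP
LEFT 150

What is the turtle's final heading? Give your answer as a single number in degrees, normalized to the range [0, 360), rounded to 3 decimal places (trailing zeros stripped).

Executing turtle program step by step:
Start: pos=(-3,1), heading=0, pen down
RT 180: heading 0 -> 180
FD 10.7: (-3,1) -> (-13.7,1) [heading=180, draw]
LT 90: heading 180 -> 270
LT 30: heading 270 -> 300
LT 30: heading 300 -> 330
LT 120: heading 330 -> 90
FD 5.6: (-13.7,1) -> (-13.7,6.6) [heading=90, draw]
FD 4: (-13.7,6.6) -> (-13.7,10.6) [heading=90, draw]
FD 5.6: (-13.7,10.6) -> (-13.7,16.2) [heading=90, draw]
PU: pen up
LT 150: heading 90 -> 240
Final: pos=(-13.7,16.2), heading=240, 4 segment(s) drawn

Answer: 240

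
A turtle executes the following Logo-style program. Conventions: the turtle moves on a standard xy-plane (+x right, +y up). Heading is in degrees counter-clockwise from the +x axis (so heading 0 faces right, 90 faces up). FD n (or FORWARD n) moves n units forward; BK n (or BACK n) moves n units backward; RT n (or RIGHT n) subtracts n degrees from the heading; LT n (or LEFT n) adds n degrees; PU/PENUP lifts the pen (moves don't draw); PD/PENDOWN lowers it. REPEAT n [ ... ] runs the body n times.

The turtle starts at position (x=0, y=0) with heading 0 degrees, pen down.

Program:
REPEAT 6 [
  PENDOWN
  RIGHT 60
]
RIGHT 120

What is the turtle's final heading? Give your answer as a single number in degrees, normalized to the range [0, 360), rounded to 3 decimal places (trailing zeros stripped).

Answer: 240

Derivation:
Executing turtle program step by step:
Start: pos=(0,0), heading=0, pen down
REPEAT 6 [
  -- iteration 1/6 --
  PD: pen down
  RT 60: heading 0 -> 300
  -- iteration 2/6 --
  PD: pen down
  RT 60: heading 300 -> 240
  -- iteration 3/6 --
  PD: pen down
  RT 60: heading 240 -> 180
  -- iteration 4/6 --
  PD: pen down
  RT 60: heading 180 -> 120
  -- iteration 5/6 --
  PD: pen down
  RT 60: heading 120 -> 60
  -- iteration 6/6 --
  PD: pen down
  RT 60: heading 60 -> 0
]
RT 120: heading 0 -> 240
Final: pos=(0,0), heading=240, 0 segment(s) drawn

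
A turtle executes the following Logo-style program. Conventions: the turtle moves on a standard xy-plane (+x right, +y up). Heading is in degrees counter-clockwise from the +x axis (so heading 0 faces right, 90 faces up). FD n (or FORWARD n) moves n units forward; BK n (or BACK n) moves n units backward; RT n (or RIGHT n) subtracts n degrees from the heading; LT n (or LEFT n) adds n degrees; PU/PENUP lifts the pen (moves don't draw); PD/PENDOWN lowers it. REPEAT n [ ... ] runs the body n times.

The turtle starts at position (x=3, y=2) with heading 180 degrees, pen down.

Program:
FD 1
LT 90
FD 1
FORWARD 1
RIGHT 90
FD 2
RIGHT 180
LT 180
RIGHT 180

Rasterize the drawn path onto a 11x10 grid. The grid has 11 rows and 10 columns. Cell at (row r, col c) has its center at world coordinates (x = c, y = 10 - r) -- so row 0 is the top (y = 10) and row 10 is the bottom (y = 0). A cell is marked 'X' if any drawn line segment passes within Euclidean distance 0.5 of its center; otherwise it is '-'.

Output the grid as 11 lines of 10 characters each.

Answer: ----------
----------
----------
----------
----------
----------
----------
----------
--XX------
--X-------
XXX-------

Derivation:
Segment 0: (3,2) -> (2,2)
Segment 1: (2,2) -> (2,1)
Segment 2: (2,1) -> (2,0)
Segment 3: (2,0) -> (-0,0)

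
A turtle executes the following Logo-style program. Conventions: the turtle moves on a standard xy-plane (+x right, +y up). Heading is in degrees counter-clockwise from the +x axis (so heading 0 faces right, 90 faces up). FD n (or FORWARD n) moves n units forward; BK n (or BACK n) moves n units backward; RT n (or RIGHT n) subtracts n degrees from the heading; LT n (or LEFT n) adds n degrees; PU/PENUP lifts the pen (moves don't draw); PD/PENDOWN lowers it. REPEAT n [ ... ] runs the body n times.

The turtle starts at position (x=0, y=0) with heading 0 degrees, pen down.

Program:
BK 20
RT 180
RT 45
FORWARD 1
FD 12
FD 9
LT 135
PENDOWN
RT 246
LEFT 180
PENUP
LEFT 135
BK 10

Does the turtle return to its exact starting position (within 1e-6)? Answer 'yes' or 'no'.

Executing turtle program step by step:
Start: pos=(0,0), heading=0, pen down
BK 20: (0,0) -> (-20,0) [heading=0, draw]
RT 180: heading 0 -> 180
RT 45: heading 180 -> 135
FD 1: (-20,0) -> (-20.707,0.707) [heading=135, draw]
FD 12: (-20.707,0.707) -> (-29.192,9.192) [heading=135, draw]
FD 9: (-29.192,9.192) -> (-35.556,15.556) [heading=135, draw]
LT 135: heading 135 -> 270
PD: pen down
RT 246: heading 270 -> 24
LT 180: heading 24 -> 204
PU: pen up
LT 135: heading 204 -> 339
BK 10: (-35.556,15.556) -> (-44.892,19.14) [heading=339, move]
Final: pos=(-44.892,19.14), heading=339, 4 segment(s) drawn

Start position: (0, 0)
Final position: (-44.892, 19.14)
Distance = 48.802; >= 1e-6 -> NOT closed

Answer: no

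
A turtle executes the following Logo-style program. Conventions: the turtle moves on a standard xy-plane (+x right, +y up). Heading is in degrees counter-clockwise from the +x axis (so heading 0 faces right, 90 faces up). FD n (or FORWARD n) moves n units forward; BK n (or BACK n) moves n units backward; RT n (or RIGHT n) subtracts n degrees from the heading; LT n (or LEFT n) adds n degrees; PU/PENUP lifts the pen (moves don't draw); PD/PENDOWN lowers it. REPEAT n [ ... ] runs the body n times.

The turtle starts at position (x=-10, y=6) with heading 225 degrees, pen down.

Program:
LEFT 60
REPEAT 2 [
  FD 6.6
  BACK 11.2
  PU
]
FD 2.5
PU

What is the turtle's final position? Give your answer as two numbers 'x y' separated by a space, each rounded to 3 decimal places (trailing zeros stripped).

Answer: -11.734 12.472

Derivation:
Executing turtle program step by step:
Start: pos=(-10,6), heading=225, pen down
LT 60: heading 225 -> 285
REPEAT 2 [
  -- iteration 1/2 --
  FD 6.6: (-10,6) -> (-8.292,-0.375) [heading=285, draw]
  BK 11.2: (-8.292,-0.375) -> (-11.191,10.443) [heading=285, draw]
  PU: pen up
  -- iteration 2/2 --
  FD 6.6: (-11.191,10.443) -> (-9.482,4.068) [heading=285, move]
  BK 11.2: (-9.482,4.068) -> (-12.381,14.887) [heading=285, move]
  PU: pen up
]
FD 2.5: (-12.381,14.887) -> (-11.734,12.472) [heading=285, move]
PU: pen up
Final: pos=(-11.734,12.472), heading=285, 2 segment(s) drawn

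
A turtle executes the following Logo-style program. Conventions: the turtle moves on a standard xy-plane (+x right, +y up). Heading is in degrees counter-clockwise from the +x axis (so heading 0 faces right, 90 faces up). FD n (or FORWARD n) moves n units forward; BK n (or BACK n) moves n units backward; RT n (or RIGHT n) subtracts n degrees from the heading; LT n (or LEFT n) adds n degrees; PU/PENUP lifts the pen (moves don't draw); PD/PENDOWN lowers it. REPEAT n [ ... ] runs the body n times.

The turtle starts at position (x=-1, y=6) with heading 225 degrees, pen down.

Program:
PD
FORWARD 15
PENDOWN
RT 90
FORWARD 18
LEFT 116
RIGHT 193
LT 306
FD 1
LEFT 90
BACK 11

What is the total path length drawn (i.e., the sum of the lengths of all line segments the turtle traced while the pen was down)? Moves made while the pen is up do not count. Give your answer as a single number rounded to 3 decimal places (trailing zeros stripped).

Executing turtle program step by step:
Start: pos=(-1,6), heading=225, pen down
PD: pen down
FD 15: (-1,6) -> (-11.607,-4.607) [heading=225, draw]
PD: pen down
RT 90: heading 225 -> 135
FD 18: (-11.607,-4.607) -> (-24.335,8.121) [heading=135, draw]
LT 116: heading 135 -> 251
RT 193: heading 251 -> 58
LT 306: heading 58 -> 4
FD 1: (-24.335,8.121) -> (-23.337,8.191) [heading=4, draw]
LT 90: heading 4 -> 94
BK 11: (-23.337,8.191) -> (-22.57,-2.782) [heading=94, draw]
Final: pos=(-22.57,-2.782), heading=94, 4 segment(s) drawn

Segment lengths:
  seg 1: (-1,6) -> (-11.607,-4.607), length = 15
  seg 2: (-11.607,-4.607) -> (-24.335,8.121), length = 18
  seg 3: (-24.335,8.121) -> (-23.337,8.191), length = 1
  seg 4: (-23.337,8.191) -> (-22.57,-2.782), length = 11
Total = 45

Answer: 45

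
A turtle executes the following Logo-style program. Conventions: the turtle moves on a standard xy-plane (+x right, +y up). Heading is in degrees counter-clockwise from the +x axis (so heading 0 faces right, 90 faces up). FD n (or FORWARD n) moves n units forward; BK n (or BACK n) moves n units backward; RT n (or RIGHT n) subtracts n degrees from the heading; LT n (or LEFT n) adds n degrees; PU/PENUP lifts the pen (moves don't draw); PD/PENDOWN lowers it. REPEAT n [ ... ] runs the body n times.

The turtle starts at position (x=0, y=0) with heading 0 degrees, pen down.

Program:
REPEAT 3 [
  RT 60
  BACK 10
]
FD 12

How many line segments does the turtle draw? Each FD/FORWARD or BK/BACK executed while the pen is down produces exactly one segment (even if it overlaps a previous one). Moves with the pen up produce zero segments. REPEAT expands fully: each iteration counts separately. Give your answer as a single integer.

Answer: 4

Derivation:
Executing turtle program step by step:
Start: pos=(0,0), heading=0, pen down
REPEAT 3 [
  -- iteration 1/3 --
  RT 60: heading 0 -> 300
  BK 10: (0,0) -> (-5,8.66) [heading=300, draw]
  -- iteration 2/3 --
  RT 60: heading 300 -> 240
  BK 10: (-5,8.66) -> (0,17.321) [heading=240, draw]
  -- iteration 3/3 --
  RT 60: heading 240 -> 180
  BK 10: (0,17.321) -> (10,17.321) [heading=180, draw]
]
FD 12: (10,17.321) -> (-2,17.321) [heading=180, draw]
Final: pos=(-2,17.321), heading=180, 4 segment(s) drawn
Segments drawn: 4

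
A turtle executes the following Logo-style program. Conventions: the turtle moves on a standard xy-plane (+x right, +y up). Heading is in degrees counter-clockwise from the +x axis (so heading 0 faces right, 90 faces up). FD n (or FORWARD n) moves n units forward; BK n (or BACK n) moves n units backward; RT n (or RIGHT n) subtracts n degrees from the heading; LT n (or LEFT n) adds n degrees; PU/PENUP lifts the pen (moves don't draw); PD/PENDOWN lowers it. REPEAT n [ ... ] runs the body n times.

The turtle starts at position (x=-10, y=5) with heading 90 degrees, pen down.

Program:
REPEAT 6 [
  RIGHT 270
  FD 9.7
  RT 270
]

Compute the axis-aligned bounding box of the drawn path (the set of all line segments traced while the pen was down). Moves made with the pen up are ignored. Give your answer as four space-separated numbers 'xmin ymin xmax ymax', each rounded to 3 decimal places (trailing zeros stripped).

Answer: -19.7 5 -10 5

Derivation:
Executing turtle program step by step:
Start: pos=(-10,5), heading=90, pen down
REPEAT 6 [
  -- iteration 1/6 --
  RT 270: heading 90 -> 180
  FD 9.7: (-10,5) -> (-19.7,5) [heading=180, draw]
  RT 270: heading 180 -> 270
  -- iteration 2/6 --
  RT 270: heading 270 -> 0
  FD 9.7: (-19.7,5) -> (-10,5) [heading=0, draw]
  RT 270: heading 0 -> 90
  -- iteration 3/6 --
  RT 270: heading 90 -> 180
  FD 9.7: (-10,5) -> (-19.7,5) [heading=180, draw]
  RT 270: heading 180 -> 270
  -- iteration 4/6 --
  RT 270: heading 270 -> 0
  FD 9.7: (-19.7,5) -> (-10,5) [heading=0, draw]
  RT 270: heading 0 -> 90
  -- iteration 5/6 --
  RT 270: heading 90 -> 180
  FD 9.7: (-10,5) -> (-19.7,5) [heading=180, draw]
  RT 270: heading 180 -> 270
  -- iteration 6/6 --
  RT 270: heading 270 -> 0
  FD 9.7: (-19.7,5) -> (-10,5) [heading=0, draw]
  RT 270: heading 0 -> 90
]
Final: pos=(-10,5), heading=90, 6 segment(s) drawn

Segment endpoints: x in {-19.7, -10}, y in {5, 5, 5, 5, 5, 5, 5}
xmin=-19.7, ymin=5, xmax=-10, ymax=5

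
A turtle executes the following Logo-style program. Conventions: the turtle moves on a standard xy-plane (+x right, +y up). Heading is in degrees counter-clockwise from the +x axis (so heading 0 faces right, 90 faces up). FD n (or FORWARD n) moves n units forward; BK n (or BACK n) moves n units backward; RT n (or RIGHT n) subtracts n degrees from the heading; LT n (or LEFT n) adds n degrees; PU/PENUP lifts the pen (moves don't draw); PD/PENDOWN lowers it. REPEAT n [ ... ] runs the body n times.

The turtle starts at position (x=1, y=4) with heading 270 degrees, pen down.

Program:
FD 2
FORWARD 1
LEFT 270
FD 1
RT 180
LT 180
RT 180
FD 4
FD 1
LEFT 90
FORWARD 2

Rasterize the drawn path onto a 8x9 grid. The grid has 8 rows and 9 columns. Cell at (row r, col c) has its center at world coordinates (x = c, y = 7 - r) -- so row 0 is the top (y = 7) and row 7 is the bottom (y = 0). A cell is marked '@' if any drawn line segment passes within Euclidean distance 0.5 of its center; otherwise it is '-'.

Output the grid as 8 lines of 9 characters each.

Segment 0: (1,4) -> (1,2)
Segment 1: (1,2) -> (1,1)
Segment 2: (1,1) -> (-0,1)
Segment 3: (-0,1) -> (4,1)
Segment 4: (4,1) -> (5,1)
Segment 5: (5,1) -> (5,3)

Answer: ---------
---------
---------
-@-------
-@---@---
-@---@---
@@@@@@---
---------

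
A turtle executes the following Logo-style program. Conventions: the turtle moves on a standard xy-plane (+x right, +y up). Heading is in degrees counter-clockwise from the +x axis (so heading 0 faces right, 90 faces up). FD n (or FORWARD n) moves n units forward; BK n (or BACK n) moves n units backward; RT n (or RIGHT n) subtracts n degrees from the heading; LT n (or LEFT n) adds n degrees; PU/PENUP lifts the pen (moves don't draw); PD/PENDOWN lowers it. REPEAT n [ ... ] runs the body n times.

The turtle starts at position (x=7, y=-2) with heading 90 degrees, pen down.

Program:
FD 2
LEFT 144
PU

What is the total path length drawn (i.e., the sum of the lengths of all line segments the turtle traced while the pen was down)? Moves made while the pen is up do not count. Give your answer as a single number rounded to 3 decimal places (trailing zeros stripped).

Answer: 2

Derivation:
Executing turtle program step by step:
Start: pos=(7,-2), heading=90, pen down
FD 2: (7,-2) -> (7,0) [heading=90, draw]
LT 144: heading 90 -> 234
PU: pen up
Final: pos=(7,0), heading=234, 1 segment(s) drawn

Segment lengths:
  seg 1: (7,-2) -> (7,0), length = 2
Total = 2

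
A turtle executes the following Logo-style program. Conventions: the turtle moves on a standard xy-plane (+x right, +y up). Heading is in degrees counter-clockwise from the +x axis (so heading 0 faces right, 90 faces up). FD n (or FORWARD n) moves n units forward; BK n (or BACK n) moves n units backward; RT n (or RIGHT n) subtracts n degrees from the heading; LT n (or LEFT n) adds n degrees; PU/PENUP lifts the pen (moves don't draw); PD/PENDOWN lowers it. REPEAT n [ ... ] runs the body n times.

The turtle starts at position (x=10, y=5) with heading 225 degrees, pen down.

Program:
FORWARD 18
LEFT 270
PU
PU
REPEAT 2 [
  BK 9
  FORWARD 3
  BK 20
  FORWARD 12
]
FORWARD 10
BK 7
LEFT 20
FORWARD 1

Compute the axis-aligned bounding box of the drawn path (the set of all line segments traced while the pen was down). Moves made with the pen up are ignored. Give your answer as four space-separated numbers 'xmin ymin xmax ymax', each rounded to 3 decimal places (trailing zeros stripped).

Answer: -2.728 -7.728 10 5

Derivation:
Executing turtle program step by step:
Start: pos=(10,5), heading=225, pen down
FD 18: (10,5) -> (-2.728,-7.728) [heading=225, draw]
LT 270: heading 225 -> 135
PU: pen up
PU: pen up
REPEAT 2 [
  -- iteration 1/2 --
  BK 9: (-2.728,-7.728) -> (3.636,-14.092) [heading=135, move]
  FD 3: (3.636,-14.092) -> (1.515,-11.971) [heading=135, move]
  BK 20: (1.515,-11.971) -> (15.657,-26.113) [heading=135, move]
  FD 12: (15.657,-26.113) -> (7.172,-17.627) [heading=135, move]
  -- iteration 2/2 --
  BK 9: (7.172,-17.627) -> (13.536,-23.991) [heading=135, move]
  FD 3: (13.536,-23.991) -> (11.414,-21.87) [heading=135, move]
  BK 20: (11.414,-21.87) -> (25.556,-36.012) [heading=135, move]
  FD 12: (25.556,-36.012) -> (17.071,-27.527) [heading=135, move]
]
FD 10: (17.071,-27.527) -> (10,-20.456) [heading=135, move]
BK 7: (10,-20.456) -> (14.95,-25.406) [heading=135, move]
LT 20: heading 135 -> 155
FD 1: (14.95,-25.406) -> (14.043,-24.983) [heading=155, move]
Final: pos=(14.043,-24.983), heading=155, 1 segment(s) drawn

Segment endpoints: x in {-2.728, 10}, y in {-7.728, 5}
xmin=-2.728, ymin=-7.728, xmax=10, ymax=5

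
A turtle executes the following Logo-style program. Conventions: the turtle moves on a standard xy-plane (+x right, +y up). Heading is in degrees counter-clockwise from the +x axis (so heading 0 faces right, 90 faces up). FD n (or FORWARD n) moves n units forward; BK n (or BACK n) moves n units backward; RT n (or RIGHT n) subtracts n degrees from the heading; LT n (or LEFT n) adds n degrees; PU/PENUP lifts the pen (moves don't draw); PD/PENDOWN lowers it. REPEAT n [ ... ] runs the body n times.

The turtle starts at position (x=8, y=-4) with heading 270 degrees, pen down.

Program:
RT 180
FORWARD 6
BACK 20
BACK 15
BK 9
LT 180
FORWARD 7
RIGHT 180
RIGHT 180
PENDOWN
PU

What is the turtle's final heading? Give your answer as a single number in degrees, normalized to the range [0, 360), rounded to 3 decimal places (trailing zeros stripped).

Executing turtle program step by step:
Start: pos=(8,-4), heading=270, pen down
RT 180: heading 270 -> 90
FD 6: (8,-4) -> (8,2) [heading=90, draw]
BK 20: (8,2) -> (8,-18) [heading=90, draw]
BK 15: (8,-18) -> (8,-33) [heading=90, draw]
BK 9: (8,-33) -> (8,-42) [heading=90, draw]
LT 180: heading 90 -> 270
FD 7: (8,-42) -> (8,-49) [heading=270, draw]
RT 180: heading 270 -> 90
RT 180: heading 90 -> 270
PD: pen down
PU: pen up
Final: pos=(8,-49), heading=270, 5 segment(s) drawn

Answer: 270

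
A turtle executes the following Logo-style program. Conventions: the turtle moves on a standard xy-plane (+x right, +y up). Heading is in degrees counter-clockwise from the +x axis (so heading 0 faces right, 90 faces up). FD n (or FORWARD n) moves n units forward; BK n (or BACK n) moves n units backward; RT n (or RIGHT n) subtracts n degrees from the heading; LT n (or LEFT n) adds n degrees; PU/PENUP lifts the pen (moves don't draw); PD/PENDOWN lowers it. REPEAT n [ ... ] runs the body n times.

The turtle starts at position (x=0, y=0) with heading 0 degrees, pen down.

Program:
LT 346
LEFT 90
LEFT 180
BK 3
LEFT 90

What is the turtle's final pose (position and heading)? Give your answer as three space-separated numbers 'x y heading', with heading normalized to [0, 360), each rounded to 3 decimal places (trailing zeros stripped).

Answer: 0.726 2.911 346

Derivation:
Executing turtle program step by step:
Start: pos=(0,0), heading=0, pen down
LT 346: heading 0 -> 346
LT 90: heading 346 -> 76
LT 180: heading 76 -> 256
BK 3: (0,0) -> (0.726,2.911) [heading=256, draw]
LT 90: heading 256 -> 346
Final: pos=(0.726,2.911), heading=346, 1 segment(s) drawn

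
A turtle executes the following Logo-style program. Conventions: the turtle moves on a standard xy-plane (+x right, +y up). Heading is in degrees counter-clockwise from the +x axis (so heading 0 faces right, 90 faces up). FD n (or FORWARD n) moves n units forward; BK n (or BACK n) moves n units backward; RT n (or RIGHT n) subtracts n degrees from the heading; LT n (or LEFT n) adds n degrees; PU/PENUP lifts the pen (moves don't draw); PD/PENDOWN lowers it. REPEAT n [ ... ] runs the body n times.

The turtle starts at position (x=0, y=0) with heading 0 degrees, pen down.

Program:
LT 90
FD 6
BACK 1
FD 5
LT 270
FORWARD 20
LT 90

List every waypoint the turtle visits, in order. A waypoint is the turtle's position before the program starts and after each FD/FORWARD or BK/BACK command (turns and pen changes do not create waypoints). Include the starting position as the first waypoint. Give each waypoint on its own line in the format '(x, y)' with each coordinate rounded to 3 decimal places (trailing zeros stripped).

Executing turtle program step by step:
Start: pos=(0,0), heading=0, pen down
LT 90: heading 0 -> 90
FD 6: (0,0) -> (0,6) [heading=90, draw]
BK 1: (0,6) -> (0,5) [heading=90, draw]
FD 5: (0,5) -> (0,10) [heading=90, draw]
LT 270: heading 90 -> 0
FD 20: (0,10) -> (20,10) [heading=0, draw]
LT 90: heading 0 -> 90
Final: pos=(20,10), heading=90, 4 segment(s) drawn
Waypoints (5 total):
(0, 0)
(0, 6)
(0, 5)
(0, 10)
(20, 10)

Answer: (0, 0)
(0, 6)
(0, 5)
(0, 10)
(20, 10)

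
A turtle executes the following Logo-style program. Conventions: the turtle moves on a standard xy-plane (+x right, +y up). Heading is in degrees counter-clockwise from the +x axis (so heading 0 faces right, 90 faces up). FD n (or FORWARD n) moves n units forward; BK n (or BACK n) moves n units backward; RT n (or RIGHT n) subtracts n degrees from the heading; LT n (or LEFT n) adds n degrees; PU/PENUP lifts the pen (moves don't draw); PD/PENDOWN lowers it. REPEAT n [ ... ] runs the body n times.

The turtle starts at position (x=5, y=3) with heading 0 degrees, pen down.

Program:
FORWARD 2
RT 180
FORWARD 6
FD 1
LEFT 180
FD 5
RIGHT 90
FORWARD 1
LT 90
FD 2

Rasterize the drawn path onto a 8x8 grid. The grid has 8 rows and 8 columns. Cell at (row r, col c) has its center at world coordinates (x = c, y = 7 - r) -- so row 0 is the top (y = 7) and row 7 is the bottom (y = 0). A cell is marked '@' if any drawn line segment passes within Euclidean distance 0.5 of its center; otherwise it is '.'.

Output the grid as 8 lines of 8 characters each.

Segment 0: (5,3) -> (7,3)
Segment 1: (7,3) -> (1,3)
Segment 2: (1,3) -> (0,3)
Segment 3: (0,3) -> (5,3)
Segment 4: (5,3) -> (5,2)
Segment 5: (5,2) -> (7,2)

Answer: ........
........
........
........
@@@@@@@@
.....@@@
........
........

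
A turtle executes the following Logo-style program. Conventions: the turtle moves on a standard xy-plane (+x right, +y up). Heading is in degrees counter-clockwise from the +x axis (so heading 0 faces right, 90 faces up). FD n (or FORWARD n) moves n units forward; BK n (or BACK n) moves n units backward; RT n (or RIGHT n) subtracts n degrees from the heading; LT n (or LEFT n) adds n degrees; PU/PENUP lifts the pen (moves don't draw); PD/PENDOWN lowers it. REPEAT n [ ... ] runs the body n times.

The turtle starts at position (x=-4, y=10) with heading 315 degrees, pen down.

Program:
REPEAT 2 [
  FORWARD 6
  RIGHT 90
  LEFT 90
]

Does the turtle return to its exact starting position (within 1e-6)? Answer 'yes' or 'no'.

Executing turtle program step by step:
Start: pos=(-4,10), heading=315, pen down
REPEAT 2 [
  -- iteration 1/2 --
  FD 6: (-4,10) -> (0.243,5.757) [heading=315, draw]
  RT 90: heading 315 -> 225
  LT 90: heading 225 -> 315
  -- iteration 2/2 --
  FD 6: (0.243,5.757) -> (4.485,1.515) [heading=315, draw]
  RT 90: heading 315 -> 225
  LT 90: heading 225 -> 315
]
Final: pos=(4.485,1.515), heading=315, 2 segment(s) drawn

Start position: (-4, 10)
Final position: (4.485, 1.515)
Distance = 12; >= 1e-6 -> NOT closed

Answer: no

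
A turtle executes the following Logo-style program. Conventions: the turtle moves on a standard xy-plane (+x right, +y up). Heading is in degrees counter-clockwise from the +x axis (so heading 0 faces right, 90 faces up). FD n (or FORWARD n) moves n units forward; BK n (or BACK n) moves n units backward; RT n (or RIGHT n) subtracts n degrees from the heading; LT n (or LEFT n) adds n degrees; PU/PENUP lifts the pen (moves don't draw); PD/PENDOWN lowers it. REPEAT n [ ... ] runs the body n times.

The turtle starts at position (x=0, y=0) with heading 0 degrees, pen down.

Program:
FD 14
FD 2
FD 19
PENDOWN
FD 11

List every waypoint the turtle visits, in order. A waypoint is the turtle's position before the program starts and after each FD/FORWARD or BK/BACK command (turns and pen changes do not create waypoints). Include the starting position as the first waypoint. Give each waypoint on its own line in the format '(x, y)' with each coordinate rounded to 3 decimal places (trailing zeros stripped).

Executing turtle program step by step:
Start: pos=(0,0), heading=0, pen down
FD 14: (0,0) -> (14,0) [heading=0, draw]
FD 2: (14,0) -> (16,0) [heading=0, draw]
FD 19: (16,0) -> (35,0) [heading=0, draw]
PD: pen down
FD 11: (35,0) -> (46,0) [heading=0, draw]
Final: pos=(46,0), heading=0, 4 segment(s) drawn
Waypoints (5 total):
(0, 0)
(14, 0)
(16, 0)
(35, 0)
(46, 0)

Answer: (0, 0)
(14, 0)
(16, 0)
(35, 0)
(46, 0)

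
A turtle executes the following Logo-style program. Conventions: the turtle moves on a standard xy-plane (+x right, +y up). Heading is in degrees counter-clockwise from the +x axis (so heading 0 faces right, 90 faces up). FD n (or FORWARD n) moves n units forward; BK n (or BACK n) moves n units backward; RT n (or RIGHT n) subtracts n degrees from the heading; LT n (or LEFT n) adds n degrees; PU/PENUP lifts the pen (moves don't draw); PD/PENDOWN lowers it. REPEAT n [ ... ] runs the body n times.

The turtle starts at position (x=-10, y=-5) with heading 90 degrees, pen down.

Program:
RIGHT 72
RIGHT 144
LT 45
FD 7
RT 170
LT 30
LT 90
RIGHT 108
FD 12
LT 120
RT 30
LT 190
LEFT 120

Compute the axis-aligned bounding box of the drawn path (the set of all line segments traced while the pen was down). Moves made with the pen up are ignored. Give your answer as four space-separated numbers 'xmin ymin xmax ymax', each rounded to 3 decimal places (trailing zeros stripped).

Answer: -15.085 -11.914 -8.905 -1.628

Derivation:
Executing turtle program step by step:
Start: pos=(-10,-5), heading=90, pen down
RT 72: heading 90 -> 18
RT 144: heading 18 -> 234
LT 45: heading 234 -> 279
FD 7: (-10,-5) -> (-8.905,-11.914) [heading=279, draw]
RT 170: heading 279 -> 109
LT 30: heading 109 -> 139
LT 90: heading 139 -> 229
RT 108: heading 229 -> 121
FD 12: (-8.905,-11.914) -> (-15.085,-1.628) [heading=121, draw]
LT 120: heading 121 -> 241
RT 30: heading 241 -> 211
LT 190: heading 211 -> 41
LT 120: heading 41 -> 161
Final: pos=(-15.085,-1.628), heading=161, 2 segment(s) drawn

Segment endpoints: x in {-15.085, -10, -8.905}, y in {-11.914, -5, -1.628}
xmin=-15.085, ymin=-11.914, xmax=-8.905, ymax=-1.628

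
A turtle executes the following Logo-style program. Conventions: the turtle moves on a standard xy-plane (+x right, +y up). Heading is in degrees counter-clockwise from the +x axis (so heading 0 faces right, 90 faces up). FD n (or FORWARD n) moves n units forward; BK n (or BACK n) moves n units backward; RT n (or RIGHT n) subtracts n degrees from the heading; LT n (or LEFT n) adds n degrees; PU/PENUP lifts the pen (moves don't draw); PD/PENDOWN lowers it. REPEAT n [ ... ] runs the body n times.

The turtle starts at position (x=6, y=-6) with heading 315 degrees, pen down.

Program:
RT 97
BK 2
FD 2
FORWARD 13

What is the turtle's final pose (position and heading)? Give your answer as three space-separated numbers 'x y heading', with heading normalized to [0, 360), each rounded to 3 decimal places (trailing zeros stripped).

Executing turtle program step by step:
Start: pos=(6,-6), heading=315, pen down
RT 97: heading 315 -> 218
BK 2: (6,-6) -> (7.576,-4.769) [heading=218, draw]
FD 2: (7.576,-4.769) -> (6,-6) [heading=218, draw]
FD 13: (6,-6) -> (-4.244,-14.004) [heading=218, draw]
Final: pos=(-4.244,-14.004), heading=218, 3 segment(s) drawn

Answer: -4.244 -14.004 218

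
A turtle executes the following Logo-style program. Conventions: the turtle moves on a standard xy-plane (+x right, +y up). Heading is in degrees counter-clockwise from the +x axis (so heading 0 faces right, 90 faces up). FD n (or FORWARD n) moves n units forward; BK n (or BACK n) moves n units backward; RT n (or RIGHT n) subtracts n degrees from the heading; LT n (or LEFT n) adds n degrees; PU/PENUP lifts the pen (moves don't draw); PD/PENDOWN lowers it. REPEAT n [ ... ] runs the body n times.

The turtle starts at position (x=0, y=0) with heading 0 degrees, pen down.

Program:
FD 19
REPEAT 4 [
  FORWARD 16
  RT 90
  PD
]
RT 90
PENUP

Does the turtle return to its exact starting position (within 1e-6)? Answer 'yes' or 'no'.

Answer: no

Derivation:
Executing turtle program step by step:
Start: pos=(0,0), heading=0, pen down
FD 19: (0,0) -> (19,0) [heading=0, draw]
REPEAT 4 [
  -- iteration 1/4 --
  FD 16: (19,0) -> (35,0) [heading=0, draw]
  RT 90: heading 0 -> 270
  PD: pen down
  -- iteration 2/4 --
  FD 16: (35,0) -> (35,-16) [heading=270, draw]
  RT 90: heading 270 -> 180
  PD: pen down
  -- iteration 3/4 --
  FD 16: (35,-16) -> (19,-16) [heading=180, draw]
  RT 90: heading 180 -> 90
  PD: pen down
  -- iteration 4/4 --
  FD 16: (19,-16) -> (19,0) [heading=90, draw]
  RT 90: heading 90 -> 0
  PD: pen down
]
RT 90: heading 0 -> 270
PU: pen up
Final: pos=(19,0), heading=270, 5 segment(s) drawn

Start position: (0, 0)
Final position: (19, 0)
Distance = 19; >= 1e-6 -> NOT closed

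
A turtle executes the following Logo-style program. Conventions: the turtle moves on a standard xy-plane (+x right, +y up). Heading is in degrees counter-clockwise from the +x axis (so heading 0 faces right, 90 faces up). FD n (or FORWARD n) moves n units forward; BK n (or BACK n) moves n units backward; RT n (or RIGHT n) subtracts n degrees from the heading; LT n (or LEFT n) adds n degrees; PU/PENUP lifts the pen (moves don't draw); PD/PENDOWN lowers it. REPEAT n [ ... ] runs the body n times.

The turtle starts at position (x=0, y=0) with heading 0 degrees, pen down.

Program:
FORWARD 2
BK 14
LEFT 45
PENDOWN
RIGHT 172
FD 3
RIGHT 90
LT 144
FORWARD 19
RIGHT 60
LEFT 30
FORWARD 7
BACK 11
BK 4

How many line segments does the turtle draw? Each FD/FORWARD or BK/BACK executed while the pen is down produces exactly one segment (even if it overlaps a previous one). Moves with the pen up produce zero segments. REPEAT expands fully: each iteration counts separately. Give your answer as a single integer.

Executing turtle program step by step:
Start: pos=(0,0), heading=0, pen down
FD 2: (0,0) -> (2,0) [heading=0, draw]
BK 14: (2,0) -> (-12,0) [heading=0, draw]
LT 45: heading 0 -> 45
PD: pen down
RT 172: heading 45 -> 233
FD 3: (-12,0) -> (-13.805,-2.396) [heading=233, draw]
RT 90: heading 233 -> 143
LT 144: heading 143 -> 287
FD 19: (-13.805,-2.396) -> (-8.25,-20.566) [heading=287, draw]
RT 60: heading 287 -> 227
LT 30: heading 227 -> 257
FD 7: (-8.25,-20.566) -> (-9.825,-27.386) [heading=257, draw]
BK 11: (-9.825,-27.386) -> (-7.351,-16.668) [heading=257, draw]
BK 4: (-7.351,-16.668) -> (-6.451,-12.771) [heading=257, draw]
Final: pos=(-6.451,-12.771), heading=257, 7 segment(s) drawn
Segments drawn: 7

Answer: 7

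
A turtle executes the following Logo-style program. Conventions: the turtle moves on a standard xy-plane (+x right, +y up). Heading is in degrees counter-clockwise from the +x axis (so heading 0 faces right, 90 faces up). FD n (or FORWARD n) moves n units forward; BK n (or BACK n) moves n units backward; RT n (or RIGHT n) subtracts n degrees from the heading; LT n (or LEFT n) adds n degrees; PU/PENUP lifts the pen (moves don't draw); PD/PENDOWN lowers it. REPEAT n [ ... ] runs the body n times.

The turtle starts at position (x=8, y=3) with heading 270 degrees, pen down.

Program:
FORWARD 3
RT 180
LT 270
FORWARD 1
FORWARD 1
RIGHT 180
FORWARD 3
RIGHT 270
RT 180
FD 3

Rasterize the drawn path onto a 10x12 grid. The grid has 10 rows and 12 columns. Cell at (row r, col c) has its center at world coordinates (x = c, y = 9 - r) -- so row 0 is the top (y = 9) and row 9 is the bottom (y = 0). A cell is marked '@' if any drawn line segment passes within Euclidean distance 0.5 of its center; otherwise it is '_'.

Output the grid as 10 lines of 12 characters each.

Answer: ____________
____________
____________
____________
____________
____________
_______@@___
_______@@___
_______@@___
_______@@@@_

Derivation:
Segment 0: (8,3) -> (8,0)
Segment 1: (8,0) -> (9,-0)
Segment 2: (9,-0) -> (10,-0)
Segment 3: (10,-0) -> (7,-0)
Segment 4: (7,-0) -> (7,3)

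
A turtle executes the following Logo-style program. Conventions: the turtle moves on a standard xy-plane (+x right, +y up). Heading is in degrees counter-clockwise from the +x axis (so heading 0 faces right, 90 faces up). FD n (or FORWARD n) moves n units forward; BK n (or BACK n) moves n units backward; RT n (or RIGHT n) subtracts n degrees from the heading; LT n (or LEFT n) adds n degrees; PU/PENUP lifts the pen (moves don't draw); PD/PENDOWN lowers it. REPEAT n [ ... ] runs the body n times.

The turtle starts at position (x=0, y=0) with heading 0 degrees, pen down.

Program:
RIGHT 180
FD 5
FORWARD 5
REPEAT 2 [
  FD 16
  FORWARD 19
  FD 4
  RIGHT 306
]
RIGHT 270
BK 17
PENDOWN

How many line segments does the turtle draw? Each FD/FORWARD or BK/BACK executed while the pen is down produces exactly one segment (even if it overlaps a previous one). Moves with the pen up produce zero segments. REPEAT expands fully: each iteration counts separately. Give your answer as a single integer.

Executing turtle program step by step:
Start: pos=(0,0), heading=0, pen down
RT 180: heading 0 -> 180
FD 5: (0,0) -> (-5,0) [heading=180, draw]
FD 5: (-5,0) -> (-10,0) [heading=180, draw]
REPEAT 2 [
  -- iteration 1/2 --
  FD 16: (-10,0) -> (-26,0) [heading=180, draw]
  FD 19: (-26,0) -> (-45,0) [heading=180, draw]
  FD 4: (-45,0) -> (-49,0) [heading=180, draw]
  RT 306: heading 180 -> 234
  -- iteration 2/2 --
  FD 16: (-49,0) -> (-58.405,-12.944) [heading=234, draw]
  FD 19: (-58.405,-12.944) -> (-69.572,-28.316) [heading=234, draw]
  FD 4: (-69.572,-28.316) -> (-71.924,-31.552) [heading=234, draw]
  RT 306: heading 234 -> 288
]
RT 270: heading 288 -> 18
BK 17: (-71.924,-31.552) -> (-88.092,-36.805) [heading=18, draw]
PD: pen down
Final: pos=(-88.092,-36.805), heading=18, 9 segment(s) drawn
Segments drawn: 9

Answer: 9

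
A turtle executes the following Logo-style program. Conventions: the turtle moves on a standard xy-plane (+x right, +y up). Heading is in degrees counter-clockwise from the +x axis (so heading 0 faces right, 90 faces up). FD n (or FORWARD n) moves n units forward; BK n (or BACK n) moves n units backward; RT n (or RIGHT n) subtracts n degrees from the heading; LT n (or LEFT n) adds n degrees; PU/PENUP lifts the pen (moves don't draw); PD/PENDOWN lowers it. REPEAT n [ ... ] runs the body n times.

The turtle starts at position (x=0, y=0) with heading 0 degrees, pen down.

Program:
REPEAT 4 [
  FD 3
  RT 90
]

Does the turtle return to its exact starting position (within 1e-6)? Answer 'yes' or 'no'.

Executing turtle program step by step:
Start: pos=(0,0), heading=0, pen down
REPEAT 4 [
  -- iteration 1/4 --
  FD 3: (0,0) -> (3,0) [heading=0, draw]
  RT 90: heading 0 -> 270
  -- iteration 2/4 --
  FD 3: (3,0) -> (3,-3) [heading=270, draw]
  RT 90: heading 270 -> 180
  -- iteration 3/4 --
  FD 3: (3,-3) -> (0,-3) [heading=180, draw]
  RT 90: heading 180 -> 90
  -- iteration 4/4 --
  FD 3: (0,-3) -> (0,0) [heading=90, draw]
  RT 90: heading 90 -> 0
]
Final: pos=(0,0), heading=0, 4 segment(s) drawn

Start position: (0, 0)
Final position: (0, 0)
Distance = 0; < 1e-6 -> CLOSED

Answer: yes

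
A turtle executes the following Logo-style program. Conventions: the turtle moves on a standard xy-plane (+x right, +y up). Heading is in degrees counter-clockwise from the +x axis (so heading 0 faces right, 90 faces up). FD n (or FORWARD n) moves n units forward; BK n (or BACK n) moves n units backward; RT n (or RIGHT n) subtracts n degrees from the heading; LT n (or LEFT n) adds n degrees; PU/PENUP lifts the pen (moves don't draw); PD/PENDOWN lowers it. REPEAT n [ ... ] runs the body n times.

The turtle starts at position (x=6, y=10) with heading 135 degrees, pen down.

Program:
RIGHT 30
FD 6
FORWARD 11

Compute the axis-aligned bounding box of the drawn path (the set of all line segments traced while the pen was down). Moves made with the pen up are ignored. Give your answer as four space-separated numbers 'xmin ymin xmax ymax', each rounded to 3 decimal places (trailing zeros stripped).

Executing turtle program step by step:
Start: pos=(6,10), heading=135, pen down
RT 30: heading 135 -> 105
FD 6: (6,10) -> (4.447,15.796) [heading=105, draw]
FD 11: (4.447,15.796) -> (1.6,26.421) [heading=105, draw]
Final: pos=(1.6,26.421), heading=105, 2 segment(s) drawn

Segment endpoints: x in {1.6, 4.447, 6}, y in {10, 15.796, 26.421}
xmin=1.6, ymin=10, xmax=6, ymax=26.421

Answer: 1.6 10 6 26.421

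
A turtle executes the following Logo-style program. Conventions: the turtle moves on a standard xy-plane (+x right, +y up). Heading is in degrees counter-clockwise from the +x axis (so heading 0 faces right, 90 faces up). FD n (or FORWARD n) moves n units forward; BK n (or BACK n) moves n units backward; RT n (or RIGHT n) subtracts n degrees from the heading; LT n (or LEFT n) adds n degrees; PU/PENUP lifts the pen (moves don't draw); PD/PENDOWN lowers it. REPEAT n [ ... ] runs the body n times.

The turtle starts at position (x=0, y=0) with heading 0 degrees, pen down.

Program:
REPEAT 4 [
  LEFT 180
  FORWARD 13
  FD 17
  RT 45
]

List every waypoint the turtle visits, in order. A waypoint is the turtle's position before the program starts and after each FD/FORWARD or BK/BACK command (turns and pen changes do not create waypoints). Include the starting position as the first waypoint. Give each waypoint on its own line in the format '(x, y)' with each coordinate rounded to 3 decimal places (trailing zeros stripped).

Executing turtle program step by step:
Start: pos=(0,0), heading=0, pen down
REPEAT 4 [
  -- iteration 1/4 --
  LT 180: heading 0 -> 180
  FD 13: (0,0) -> (-13,0) [heading=180, draw]
  FD 17: (-13,0) -> (-30,0) [heading=180, draw]
  RT 45: heading 180 -> 135
  -- iteration 2/4 --
  LT 180: heading 135 -> 315
  FD 13: (-30,0) -> (-20.808,-9.192) [heading=315, draw]
  FD 17: (-20.808,-9.192) -> (-8.787,-21.213) [heading=315, draw]
  RT 45: heading 315 -> 270
  -- iteration 3/4 --
  LT 180: heading 270 -> 90
  FD 13: (-8.787,-21.213) -> (-8.787,-8.213) [heading=90, draw]
  FD 17: (-8.787,-8.213) -> (-8.787,8.787) [heading=90, draw]
  RT 45: heading 90 -> 45
  -- iteration 4/4 --
  LT 180: heading 45 -> 225
  FD 13: (-8.787,8.787) -> (-17.979,-0.406) [heading=225, draw]
  FD 17: (-17.979,-0.406) -> (-30,-12.426) [heading=225, draw]
  RT 45: heading 225 -> 180
]
Final: pos=(-30,-12.426), heading=180, 8 segment(s) drawn
Waypoints (9 total):
(0, 0)
(-13, 0)
(-30, 0)
(-20.808, -9.192)
(-8.787, -21.213)
(-8.787, -8.213)
(-8.787, 8.787)
(-17.979, -0.406)
(-30, -12.426)

Answer: (0, 0)
(-13, 0)
(-30, 0)
(-20.808, -9.192)
(-8.787, -21.213)
(-8.787, -8.213)
(-8.787, 8.787)
(-17.979, -0.406)
(-30, -12.426)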